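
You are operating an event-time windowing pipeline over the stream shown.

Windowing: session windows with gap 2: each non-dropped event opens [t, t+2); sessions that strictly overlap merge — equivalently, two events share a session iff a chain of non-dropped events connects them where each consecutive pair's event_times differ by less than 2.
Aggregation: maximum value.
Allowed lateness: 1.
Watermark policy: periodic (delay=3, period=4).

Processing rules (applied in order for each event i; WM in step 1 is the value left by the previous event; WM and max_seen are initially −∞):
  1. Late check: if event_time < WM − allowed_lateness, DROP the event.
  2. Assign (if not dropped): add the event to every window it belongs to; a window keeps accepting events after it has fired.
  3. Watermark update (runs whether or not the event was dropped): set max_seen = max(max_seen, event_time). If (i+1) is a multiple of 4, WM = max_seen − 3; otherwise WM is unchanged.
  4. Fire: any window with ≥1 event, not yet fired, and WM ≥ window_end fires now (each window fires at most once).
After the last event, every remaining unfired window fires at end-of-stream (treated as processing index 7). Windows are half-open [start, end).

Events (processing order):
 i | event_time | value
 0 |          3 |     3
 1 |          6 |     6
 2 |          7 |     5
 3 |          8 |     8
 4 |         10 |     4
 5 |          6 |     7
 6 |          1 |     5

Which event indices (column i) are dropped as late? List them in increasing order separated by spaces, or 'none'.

6

i=0 t=3 v=3: → [3,5); WM=−∞
i=1 t=6 v=6: → [6,8); WM=−∞
i=2 t=7 v=5: → [6,9); WM=−∞
i=3 t=8 v=8: → [6,10); WM=5
i=4 t=10 v=4: → [10,12); WM=5
i=5 t=6 v=7: → [6,10); WM=5
i=6 t=1 v=5: DROP (t<5-1); WM=5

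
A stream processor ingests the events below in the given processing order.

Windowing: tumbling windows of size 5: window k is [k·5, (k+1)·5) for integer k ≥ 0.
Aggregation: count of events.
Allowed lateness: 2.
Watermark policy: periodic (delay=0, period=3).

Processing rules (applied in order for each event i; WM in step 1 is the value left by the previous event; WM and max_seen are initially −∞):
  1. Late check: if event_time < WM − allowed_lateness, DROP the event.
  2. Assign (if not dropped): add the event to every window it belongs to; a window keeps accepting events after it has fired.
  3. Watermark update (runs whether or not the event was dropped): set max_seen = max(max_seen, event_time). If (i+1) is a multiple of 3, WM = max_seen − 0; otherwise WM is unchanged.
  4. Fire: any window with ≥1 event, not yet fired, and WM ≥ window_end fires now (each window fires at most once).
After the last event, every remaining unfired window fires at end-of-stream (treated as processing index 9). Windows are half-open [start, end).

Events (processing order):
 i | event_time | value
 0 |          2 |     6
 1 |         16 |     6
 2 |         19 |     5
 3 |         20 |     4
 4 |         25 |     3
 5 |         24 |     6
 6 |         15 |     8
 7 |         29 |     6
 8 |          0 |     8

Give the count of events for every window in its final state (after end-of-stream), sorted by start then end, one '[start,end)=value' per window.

[0,5)=1 [15,20)=2 [20,25)=2 [25,30)=2

i=0 t=2 v=6: → [0,5); WM=−∞
i=1 t=16 v=6: → [15,20); WM=−∞
i=2 t=19 v=5: → [15,20); WM=19; [0,5) fires=1
i=3 t=20 v=4: → [20,25); WM=19
i=4 t=25 v=3: → [25,30); WM=19
i=5 t=24 v=6: → [20,25); WM=25; [15,20) fires=2 [20,25) fires=2
i=6 t=15 v=8: DROP (t<25-2); WM=25
i=7 t=29 v=6: → [25,30); WM=25
i=8 t=0 v=8: DROP (t<25-2); WM=29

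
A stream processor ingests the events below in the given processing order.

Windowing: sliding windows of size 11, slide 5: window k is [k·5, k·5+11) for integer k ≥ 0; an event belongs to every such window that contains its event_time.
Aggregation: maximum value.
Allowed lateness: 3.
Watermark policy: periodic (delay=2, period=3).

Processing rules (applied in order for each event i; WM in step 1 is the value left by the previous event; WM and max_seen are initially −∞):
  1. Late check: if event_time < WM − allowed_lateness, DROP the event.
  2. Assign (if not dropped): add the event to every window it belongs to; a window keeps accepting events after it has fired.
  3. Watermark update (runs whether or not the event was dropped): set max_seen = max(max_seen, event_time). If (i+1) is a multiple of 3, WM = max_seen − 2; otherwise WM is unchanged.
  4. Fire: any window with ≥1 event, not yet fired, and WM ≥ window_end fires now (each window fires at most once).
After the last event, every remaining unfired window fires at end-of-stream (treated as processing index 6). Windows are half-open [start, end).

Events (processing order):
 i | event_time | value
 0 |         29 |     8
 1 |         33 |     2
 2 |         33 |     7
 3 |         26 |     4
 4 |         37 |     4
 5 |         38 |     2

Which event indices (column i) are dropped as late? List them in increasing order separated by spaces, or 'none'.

i=0 t=29 v=8: → [25,36),[20,31); WM=−∞
i=1 t=33 v=2: → [30,41),[25,36); WM=−∞
i=2 t=33 v=7: → [30,41),[25,36); WM=31; [20,31) fires=8
i=3 t=26 v=4: DROP (t<31-3); WM=31
i=4 t=37 v=4: → [35,46),[30,41); WM=31
i=5 t=38 v=2: → [35,46),[30,41); WM=36; [25,36) fires=8

3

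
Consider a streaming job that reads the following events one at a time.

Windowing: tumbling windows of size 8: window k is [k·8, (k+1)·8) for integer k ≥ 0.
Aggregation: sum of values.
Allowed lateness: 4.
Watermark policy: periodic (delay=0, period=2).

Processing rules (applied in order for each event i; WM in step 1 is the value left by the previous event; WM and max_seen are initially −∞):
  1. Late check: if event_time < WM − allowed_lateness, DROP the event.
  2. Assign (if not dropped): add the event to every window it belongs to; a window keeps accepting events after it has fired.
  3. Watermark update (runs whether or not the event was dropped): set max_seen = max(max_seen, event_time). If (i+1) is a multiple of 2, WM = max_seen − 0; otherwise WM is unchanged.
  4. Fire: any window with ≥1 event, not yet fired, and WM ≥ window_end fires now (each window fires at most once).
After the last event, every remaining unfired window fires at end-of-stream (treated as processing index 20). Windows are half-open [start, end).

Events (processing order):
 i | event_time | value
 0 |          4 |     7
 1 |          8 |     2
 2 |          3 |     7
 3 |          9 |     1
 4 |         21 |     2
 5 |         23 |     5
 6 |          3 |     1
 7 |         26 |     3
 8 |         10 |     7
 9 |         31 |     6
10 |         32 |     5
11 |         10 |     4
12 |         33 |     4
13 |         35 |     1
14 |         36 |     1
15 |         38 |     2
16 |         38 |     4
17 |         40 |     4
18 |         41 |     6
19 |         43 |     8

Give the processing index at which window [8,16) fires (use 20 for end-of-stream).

5

i=0 t=4 v=7: → [0,8); WM=−∞
i=1 t=8 v=2: → [8,16); WM=8; [0,8) fires=7
i=2 t=3 v=7: DROP (t<8-4); WM=8
i=3 t=9 v=1: → [8,16); WM=9
i=4 t=21 v=2: → [16,24); WM=9
i=5 t=23 v=5: → [16,24); WM=23; [8,16) fires=3
i=6 t=3 v=1: DROP (t<23-4); WM=23
i=7 t=26 v=3: → [24,32); WM=26; [16,24) fires=7
i=8 t=10 v=7: DROP (t<26-4); WM=26
i=9 t=31 v=6: → [24,32); WM=31
i=10 t=32 v=5: → [32,40); WM=31
i=11 t=10 v=4: DROP (t<31-4); WM=32; [24,32) fires=9
i=12 t=33 v=4: → [32,40); WM=32
i=13 t=35 v=1: → [32,40); WM=35
i=14 t=36 v=1: → [32,40); WM=35
i=15 t=38 v=2: → [32,40); WM=38
i=16 t=38 v=4: → [32,40); WM=38
i=17 t=40 v=4: → [40,48); WM=40; [32,40) fires=17
i=18 t=41 v=6: → [40,48); WM=40
i=19 t=43 v=8: → [40,48); WM=43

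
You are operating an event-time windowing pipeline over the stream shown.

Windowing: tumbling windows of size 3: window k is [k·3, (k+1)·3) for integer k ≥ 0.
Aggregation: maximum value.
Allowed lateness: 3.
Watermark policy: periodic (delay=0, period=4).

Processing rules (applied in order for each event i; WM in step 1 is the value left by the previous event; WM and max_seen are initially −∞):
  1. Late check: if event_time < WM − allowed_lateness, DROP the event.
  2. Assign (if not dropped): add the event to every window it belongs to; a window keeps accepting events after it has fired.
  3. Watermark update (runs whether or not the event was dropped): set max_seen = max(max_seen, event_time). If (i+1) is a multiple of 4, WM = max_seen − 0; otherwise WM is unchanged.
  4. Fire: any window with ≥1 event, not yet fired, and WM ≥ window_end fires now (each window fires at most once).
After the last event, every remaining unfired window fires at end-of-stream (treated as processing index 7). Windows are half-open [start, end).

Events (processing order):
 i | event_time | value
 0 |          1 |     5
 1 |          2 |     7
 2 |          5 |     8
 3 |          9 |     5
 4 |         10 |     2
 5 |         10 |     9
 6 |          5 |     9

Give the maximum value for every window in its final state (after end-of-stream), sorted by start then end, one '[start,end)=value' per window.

i=0 t=1 v=5: → [0,3); WM=−∞
i=1 t=2 v=7: → [0,3); WM=−∞
i=2 t=5 v=8: → [3,6); WM=−∞
i=3 t=9 v=5: → [9,12); WM=9; [0,3) fires=7 [3,6) fires=8
i=4 t=10 v=2: → [9,12); WM=9
i=5 t=10 v=9: → [9,12); WM=9
i=6 t=5 v=9: DROP (t<9-3); WM=9

[0,3)=7 [3,6)=8 [9,12)=9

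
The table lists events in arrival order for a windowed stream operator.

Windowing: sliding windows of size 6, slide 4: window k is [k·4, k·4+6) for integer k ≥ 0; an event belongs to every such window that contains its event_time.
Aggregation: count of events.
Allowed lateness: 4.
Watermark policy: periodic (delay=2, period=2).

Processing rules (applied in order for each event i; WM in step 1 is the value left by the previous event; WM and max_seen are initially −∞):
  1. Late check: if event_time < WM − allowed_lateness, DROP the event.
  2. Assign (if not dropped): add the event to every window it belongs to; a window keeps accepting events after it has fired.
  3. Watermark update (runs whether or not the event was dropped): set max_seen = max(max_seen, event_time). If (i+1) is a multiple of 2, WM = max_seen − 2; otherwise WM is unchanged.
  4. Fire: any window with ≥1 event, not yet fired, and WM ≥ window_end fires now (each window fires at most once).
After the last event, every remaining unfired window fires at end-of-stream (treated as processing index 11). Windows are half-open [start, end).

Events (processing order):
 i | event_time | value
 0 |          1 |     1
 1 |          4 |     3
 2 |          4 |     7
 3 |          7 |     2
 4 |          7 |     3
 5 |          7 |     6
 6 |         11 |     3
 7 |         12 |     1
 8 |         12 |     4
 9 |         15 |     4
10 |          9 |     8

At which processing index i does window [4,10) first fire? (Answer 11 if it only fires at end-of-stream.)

i=0 t=1 v=1: → [0,6); WM=−∞
i=1 t=4 v=3: → [4,10),[0,6); WM=2
i=2 t=4 v=7: → [4,10),[0,6); WM=2
i=3 t=7 v=2: → [4,10); WM=5
i=4 t=7 v=3: → [4,10); WM=5
i=5 t=7 v=6: → [4,10); WM=5
i=6 t=11 v=3: → [8,14); WM=5
i=7 t=12 v=1: → [12,18),[8,14); WM=10; [0,6) fires=3 [4,10) fires=5
i=8 t=12 v=4: → [12,18),[8,14); WM=10
i=9 t=15 v=4: → [12,18); WM=13
i=10 t=9 v=8: → [8,14),[4,10); WM=13

7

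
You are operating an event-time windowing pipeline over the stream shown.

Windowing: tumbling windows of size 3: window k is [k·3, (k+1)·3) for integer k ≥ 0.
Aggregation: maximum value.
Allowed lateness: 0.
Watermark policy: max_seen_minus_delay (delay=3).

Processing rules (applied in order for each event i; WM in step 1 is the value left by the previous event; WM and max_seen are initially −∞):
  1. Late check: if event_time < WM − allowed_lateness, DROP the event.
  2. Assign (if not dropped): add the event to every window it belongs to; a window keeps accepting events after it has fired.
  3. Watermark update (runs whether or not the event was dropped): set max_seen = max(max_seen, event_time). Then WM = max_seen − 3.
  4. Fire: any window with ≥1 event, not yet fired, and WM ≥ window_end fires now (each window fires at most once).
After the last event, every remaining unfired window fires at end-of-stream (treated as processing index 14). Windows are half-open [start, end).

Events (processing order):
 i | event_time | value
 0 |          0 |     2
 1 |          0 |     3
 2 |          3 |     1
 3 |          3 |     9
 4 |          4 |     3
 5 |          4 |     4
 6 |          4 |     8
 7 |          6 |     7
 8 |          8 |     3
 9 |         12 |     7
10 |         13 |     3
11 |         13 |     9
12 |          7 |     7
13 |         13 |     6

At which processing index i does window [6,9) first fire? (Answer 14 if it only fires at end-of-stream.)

9

i=0 t=0 v=2: → [0,3); WM=-3
i=1 t=0 v=3: → [0,3); WM=-3
i=2 t=3 v=1: → [3,6); WM=0
i=3 t=3 v=9: → [3,6); WM=0
i=4 t=4 v=3: → [3,6); WM=1
i=5 t=4 v=4: → [3,6); WM=1
i=6 t=4 v=8: → [3,6); WM=1
i=7 t=6 v=7: → [6,9); WM=3; [0,3) fires=3
i=8 t=8 v=3: → [6,9); WM=5
i=9 t=12 v=7: → [12,15); WM=9; [3,6) fires=9 [6,9) fires=7
i=10 t=13 v=3: → [12,15); WM=10
i=11 t=13 v=9: → [12,15); WM=10
i=12 t=7 v=7: DROP (t<10-0); WM=10
i=13 t=13 v=6: → [12,15); WM=10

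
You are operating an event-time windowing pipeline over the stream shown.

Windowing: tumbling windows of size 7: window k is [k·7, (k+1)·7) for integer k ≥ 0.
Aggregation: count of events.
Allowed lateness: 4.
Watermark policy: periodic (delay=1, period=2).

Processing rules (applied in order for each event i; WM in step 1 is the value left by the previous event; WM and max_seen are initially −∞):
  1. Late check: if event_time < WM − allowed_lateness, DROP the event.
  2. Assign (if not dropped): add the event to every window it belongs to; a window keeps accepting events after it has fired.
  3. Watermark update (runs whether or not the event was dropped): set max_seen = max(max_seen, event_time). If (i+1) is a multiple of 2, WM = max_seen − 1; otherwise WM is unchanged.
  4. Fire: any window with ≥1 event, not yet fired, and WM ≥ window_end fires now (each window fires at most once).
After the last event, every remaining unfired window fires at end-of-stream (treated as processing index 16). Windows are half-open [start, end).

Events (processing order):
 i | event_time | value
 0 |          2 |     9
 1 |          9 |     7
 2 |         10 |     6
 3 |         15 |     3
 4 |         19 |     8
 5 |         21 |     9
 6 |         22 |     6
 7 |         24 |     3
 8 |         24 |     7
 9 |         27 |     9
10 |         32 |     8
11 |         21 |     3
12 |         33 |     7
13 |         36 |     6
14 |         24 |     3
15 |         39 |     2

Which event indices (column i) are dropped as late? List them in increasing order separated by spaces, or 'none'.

i=0 t=2 v=9: → [0,7); WM=−∞
i=1 t=9 v=7: → [7,14); WM=8; [0,7) fires=1
i=2 t=10 v=6: → [7,14); WM=8
i=3 t=15 v=3: → [14,21); WM=14; [7,14) fires=2
i=4 t=19 v=8: → [14,21); WM=14
i=5 t=21 v=9: → [21,28); WM=20
i=6 t=22 v=6: → [21,28); WM=20
i=7 t=24 v=3: → [21,28); WM=23; [14,21) fires=2
i=8 t=24 v=7: → [21,28); WM=23
i=9 t=27 v=9: → [21,28); WM=26
i=10 t=32 v=8: → [28,35); WM=26
i=11 t=21 v=3: DROP (t<26-4); WM=31; [21,28) fires=5
i=12 t=33 v=7: → [28,35); WM=31
i=13 t=36 v=6: → [35,42); WM=35; [28,35) fires=2
i=14 t=24 v=3: DROP (t<35-4); WM=35
i=15 t=39 v=2: → [35,42); WM=38

11 14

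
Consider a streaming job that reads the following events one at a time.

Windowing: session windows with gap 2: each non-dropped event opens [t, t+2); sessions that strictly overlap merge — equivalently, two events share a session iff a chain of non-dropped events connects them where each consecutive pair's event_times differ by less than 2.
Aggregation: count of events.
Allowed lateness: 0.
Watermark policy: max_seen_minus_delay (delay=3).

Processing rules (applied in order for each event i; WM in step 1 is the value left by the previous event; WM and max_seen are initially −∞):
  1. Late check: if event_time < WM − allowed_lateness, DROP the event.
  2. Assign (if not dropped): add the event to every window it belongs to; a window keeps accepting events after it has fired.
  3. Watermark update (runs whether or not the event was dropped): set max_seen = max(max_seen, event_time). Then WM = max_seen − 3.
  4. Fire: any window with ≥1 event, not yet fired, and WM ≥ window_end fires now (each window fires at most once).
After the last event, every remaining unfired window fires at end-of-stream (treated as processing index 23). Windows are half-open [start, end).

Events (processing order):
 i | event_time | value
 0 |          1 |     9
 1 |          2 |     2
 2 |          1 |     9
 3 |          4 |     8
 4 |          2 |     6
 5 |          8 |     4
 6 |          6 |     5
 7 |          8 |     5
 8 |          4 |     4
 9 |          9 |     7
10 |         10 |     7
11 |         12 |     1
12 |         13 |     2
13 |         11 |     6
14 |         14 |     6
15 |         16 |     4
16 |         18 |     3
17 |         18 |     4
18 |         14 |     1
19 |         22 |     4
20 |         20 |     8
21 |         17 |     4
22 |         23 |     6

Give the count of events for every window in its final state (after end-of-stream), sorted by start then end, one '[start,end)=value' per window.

i=0 t=1 v=9: → [1,3); WM=-2
i=1 t=2 v=2: → [1,4); WM=-1
i=2 t=1 v=9: → [1,4); WM=-1
i=3 t=4 v=8: → [4,6); WM=1
i=4 t=2 v=6: → [1,4); WM=1
i=5 t=8 v=4: → [8,10); WM=5
i=6 t=6 v=5: → [6,8); WM=5
i=7 t=8 v=5: → [8,10); WM=5
i=8 t=4 v=4: DROP (t<5-0); WM=5
i=9 t=9 v=7: → [8,11); WM=6
i=10 t=10 v=7: → [8,12); WM=7
i=11 t=12 v=1: → [12,14); WM=9
i=12 t=13 v=2: → [12,15); WM=10
i=13 t=11 v=6: → [8,15); WM=10
i=14 t=14 v=6: → [8,16); WM=11
i=15 t=16 v=4: → [16,18); WM=13
i=16 t=18 v=3: → [18,20); WM=15
i=17 t=18 v=4: → [18,20); WM=15
i=18 t=14 v=1: DROP (t<15-0); WM=15
i=19 t=22 v=4: → [22,24); WM=19
i=20 t=20 v=8: → [20,22); WM=19
i=21 t=17 v=4: DROP (t<19-0); WM=19
i=22 t=23 v=6: → [22,25); WM=20

[1,4)=4 [4,6)=1 [6,8)=1 [8,16)=8 [16,18)=1 [18,20)=2 [20,22)=1 [22,25)=2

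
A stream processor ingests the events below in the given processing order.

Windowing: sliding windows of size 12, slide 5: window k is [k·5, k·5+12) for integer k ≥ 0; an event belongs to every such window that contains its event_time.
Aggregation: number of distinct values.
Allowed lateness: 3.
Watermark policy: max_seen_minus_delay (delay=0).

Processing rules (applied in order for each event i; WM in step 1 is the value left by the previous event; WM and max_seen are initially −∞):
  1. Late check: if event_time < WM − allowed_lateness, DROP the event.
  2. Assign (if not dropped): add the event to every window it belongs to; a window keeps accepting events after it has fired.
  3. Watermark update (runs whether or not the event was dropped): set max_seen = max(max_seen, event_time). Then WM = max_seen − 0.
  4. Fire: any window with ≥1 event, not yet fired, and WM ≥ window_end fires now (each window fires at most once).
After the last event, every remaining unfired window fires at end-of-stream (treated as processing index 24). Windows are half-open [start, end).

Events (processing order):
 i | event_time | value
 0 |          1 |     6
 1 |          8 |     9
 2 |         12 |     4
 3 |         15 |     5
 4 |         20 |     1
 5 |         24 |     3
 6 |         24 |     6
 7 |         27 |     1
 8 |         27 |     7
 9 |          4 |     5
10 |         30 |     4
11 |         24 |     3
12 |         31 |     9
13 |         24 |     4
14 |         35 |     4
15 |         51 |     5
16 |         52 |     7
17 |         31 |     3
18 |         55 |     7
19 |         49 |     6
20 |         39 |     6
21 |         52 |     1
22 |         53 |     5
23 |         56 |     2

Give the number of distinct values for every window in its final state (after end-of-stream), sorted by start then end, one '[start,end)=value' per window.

[0,12)=2 [5,17)=3 [10,22)=3 [15,27)=4 [20,32)=6 [25,37)=4 [30,42)=2 [35,47)=1 [40,52)=1 [45,57)=4 [50,62)=4 [55,67)=2

i=0 t=1 v=6: → [0,12); WM=1
i=1 t=8 v=9: → [5,17),[0,12); WM=8
i=2 t=12 v=4: → [10,22),[5,17); WM=12; [0,12) fires=2
i=3 t=15 v=5: → [15,27),[10,22),[5,17); WM=15
i=4 t=20 v=1: → [20,32),[15,27),[10,22); WM=20; [5,17) fires=3
i=5 t=24 v=3: → [20,32),[15,27); WM=24; [10,22) fires=3
i=6 t=24 v=6: → [20,32),[15,27); WM=24
i=7 t=27 v=1: → [25,37),[20,32); WM=27; [15,27) fires=4
i=8 t=27 v=7: → [25,37),[20,32); WM=27
i=9 t=4 v=5: DROP (t<27-3); WM=27
i=10 t=30 v=4: → [30,42),[25,37),[20,32); WM=30
i=11 t=24 v=3: DROP (t<30-3); WM=30
i=12 t=31 v=9: → [30,42),[25,37),[20,32); WM=31
i=13 t=24 v=4: DROP (t<31-3); WM=31
i=14 t=35 v=4: → [35,47),[30,42),[25,37); WM=35; [20,32) fires=6
i=15 t=51 v=5: → [50,62),[45,57),[40,52); WM=51; [25,37) fires=4 [30,42) fires=2 [35,47) fires=1
i=16 t=52 v=7: → [50,62),[45,57); WM=52; [40,52) fires=1
i=17 t=31 v=3: DROP (t<52-3); WM=52
i=18 t=55 v=7: → [55,67),[50,62),[45,57); WM=55
i=19 t=49 v=6: DROP (t<55-3); WM=55
i=20 t=39 v=6: DROP (t<55-3); WM=55
i=21 t=52 v=1: → [50,62),[45,57); WM=55
i=22 t=53 v=5: → [50,62),[45,57); WM=55
i=23 t=56 v=2: → [55,67),[50,62),[45,57); WM=56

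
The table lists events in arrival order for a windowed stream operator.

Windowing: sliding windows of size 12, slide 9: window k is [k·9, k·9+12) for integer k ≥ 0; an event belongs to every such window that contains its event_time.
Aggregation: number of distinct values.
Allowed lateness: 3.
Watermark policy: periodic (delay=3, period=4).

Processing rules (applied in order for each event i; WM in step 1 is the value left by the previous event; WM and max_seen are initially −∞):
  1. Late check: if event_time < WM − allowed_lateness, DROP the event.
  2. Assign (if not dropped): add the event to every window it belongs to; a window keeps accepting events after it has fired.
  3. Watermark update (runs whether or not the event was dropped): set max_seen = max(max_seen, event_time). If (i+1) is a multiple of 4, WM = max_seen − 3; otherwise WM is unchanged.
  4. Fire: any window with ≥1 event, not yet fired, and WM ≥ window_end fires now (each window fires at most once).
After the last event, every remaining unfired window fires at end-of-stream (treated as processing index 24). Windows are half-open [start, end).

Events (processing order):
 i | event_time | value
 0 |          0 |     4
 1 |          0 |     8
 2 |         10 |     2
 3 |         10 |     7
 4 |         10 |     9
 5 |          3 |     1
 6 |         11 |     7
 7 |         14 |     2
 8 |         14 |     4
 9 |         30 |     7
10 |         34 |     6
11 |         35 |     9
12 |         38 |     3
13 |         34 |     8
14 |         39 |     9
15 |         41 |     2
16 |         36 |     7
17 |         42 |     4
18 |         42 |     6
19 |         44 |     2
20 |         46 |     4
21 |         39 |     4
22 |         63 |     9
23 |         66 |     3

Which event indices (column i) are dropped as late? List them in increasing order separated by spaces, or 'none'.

5

i=0 t=0 v=4: → [0,12); WM=−∞
i=1 t=0 v=8: → [0,12); WM=−∞
i=2 t=10 v=2: → [9,21),[0,12); WM=−∞
i=3 t=10 v=7: → [9,21),[0,12); WM=7
i=4 t=10 v=9: → [9,21),[0,12); WM=7
i=5 t=3 v=1: DROP (t<7-3); WM=7
i=6 t=11 v=7: → [9,21),[0,12); WM=7
i=7 t=14 v=2: → [9,21); WM=11
i=8 t=14 v=4: → [9,21); WM=11
i=9 t=30 v=7: → [27,39); WM=11
i=10 t=34 v=6: → [27,39); WM=11
i=11 t=35 v=9: → [27,39); WM=32; [0,12) fires=5 [9,21) fires=4
i=12 t=38 v=3: → [36,48),[27,39); WM=32
i=13 t=34 v=8: → [27,39); WM=32
i=14 t=39 v=9: → [36,48); WM=32
i=15 t=41 v=2: → [36,48); WM=38
i=16 t=36 v=7: → [36,48),[27,39); WM=38
i=17 t=42 v=4: → [36,48); WM=38
i=18 t=42 v=6: → [36,48); WM=38
i=19 t=44 v=2: → [36,48); WM=41; [27,39) fires=5
i=20 t=46 v=4: → [45,57),[36,48); WM=41
i=21 t=39 v=4: → [36,48); WM=41
i=22 t=63 v=9: → [63,75),[54,66); WM=41
i=23 t=66 v=3: → [63,75); WM=63; [36,48) fires=6 [45,57) fires=1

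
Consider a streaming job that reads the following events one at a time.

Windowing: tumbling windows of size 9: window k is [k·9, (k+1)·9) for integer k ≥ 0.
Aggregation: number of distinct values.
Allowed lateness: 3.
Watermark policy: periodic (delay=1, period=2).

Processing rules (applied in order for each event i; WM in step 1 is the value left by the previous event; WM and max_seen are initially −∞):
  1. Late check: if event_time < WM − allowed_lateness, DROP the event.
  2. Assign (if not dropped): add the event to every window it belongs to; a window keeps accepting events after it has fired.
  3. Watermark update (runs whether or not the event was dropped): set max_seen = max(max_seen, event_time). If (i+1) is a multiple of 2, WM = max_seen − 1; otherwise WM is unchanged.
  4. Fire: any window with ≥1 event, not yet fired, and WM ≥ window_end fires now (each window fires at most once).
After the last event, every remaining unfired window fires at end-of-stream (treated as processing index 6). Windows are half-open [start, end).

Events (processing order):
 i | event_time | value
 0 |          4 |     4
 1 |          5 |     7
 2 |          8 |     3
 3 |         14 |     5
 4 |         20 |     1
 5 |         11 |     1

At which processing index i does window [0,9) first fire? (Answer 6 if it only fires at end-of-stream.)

3

i=0 t=4 v=4: → [0,9); WM=−∞
i=1 t=5 v=7: → [0,9); WM=4
i=2 t=8 v=3: → [0,9); WM=4
i=3 t=14 v=5: → [9,18); WM=13; [0,9) fires=3
i=4 t=20 v=1: → [18,27); WM=13
i=5 t=11 v=1: → [9,18); WM=19; [9,18) fires=2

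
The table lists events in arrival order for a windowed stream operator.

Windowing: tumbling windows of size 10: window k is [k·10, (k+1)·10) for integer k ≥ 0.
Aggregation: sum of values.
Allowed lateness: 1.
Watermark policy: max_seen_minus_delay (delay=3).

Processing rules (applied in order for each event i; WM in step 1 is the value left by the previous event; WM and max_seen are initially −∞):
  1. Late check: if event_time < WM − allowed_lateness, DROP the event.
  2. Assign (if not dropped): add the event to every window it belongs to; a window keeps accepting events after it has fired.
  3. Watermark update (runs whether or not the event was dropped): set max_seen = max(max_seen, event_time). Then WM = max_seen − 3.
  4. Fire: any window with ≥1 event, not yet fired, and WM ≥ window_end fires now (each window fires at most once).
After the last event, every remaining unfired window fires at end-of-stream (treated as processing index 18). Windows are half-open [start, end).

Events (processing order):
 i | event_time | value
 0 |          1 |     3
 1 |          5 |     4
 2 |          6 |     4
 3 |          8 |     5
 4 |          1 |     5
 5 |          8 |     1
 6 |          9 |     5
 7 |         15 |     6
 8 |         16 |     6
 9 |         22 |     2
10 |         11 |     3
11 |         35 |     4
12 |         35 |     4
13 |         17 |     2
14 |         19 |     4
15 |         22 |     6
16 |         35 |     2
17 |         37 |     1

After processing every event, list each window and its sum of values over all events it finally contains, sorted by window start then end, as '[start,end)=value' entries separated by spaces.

[0,10)=22 [10,20)=12 [20,30)=2 [30,40)=11

i=0 t=1 v=3: → [0,10); WM=-2
i=1 t=5 v=4: → [0,10); WM=2
i=2 t=6 v=4: → [0,10); WM=3
i=3 t=8 v=5: → [0,10); WM=5
i=4 t=1 v=5: DROP (t<5-1); WM=5
i=5 t=8 v=1: → [0,10); WM=5
i=6 t=9 v=5: → [0,10); WM=6
i=7 t=15 v=6: → [10,20); WM=12; [0,10) fires=22
i=8 t=16 v=6: → [10,20); WM=13
i=9 t=22 v=2: → [20,30); WM=19
i=10 t=11 v=3: DROP (t<19-1); WM=19
i=11 t=35 v=4: → [30,40); WM=32; [10,20) fires=12 [20,30) fires=2
i=12 t=35 v=4: → [30,40); WM=32
i=13 t=17 v=2: DROP (t<32-1); WM=32
i=14 t=19 v=4: DROP (t<32-1); WM=32
i=15 t=22 v=6: DROP (t<32-1); WM=32
i=16 t=35 v=2: → [30,40); WM=32
i=17 t=37 v=1: → [30,40); WM=34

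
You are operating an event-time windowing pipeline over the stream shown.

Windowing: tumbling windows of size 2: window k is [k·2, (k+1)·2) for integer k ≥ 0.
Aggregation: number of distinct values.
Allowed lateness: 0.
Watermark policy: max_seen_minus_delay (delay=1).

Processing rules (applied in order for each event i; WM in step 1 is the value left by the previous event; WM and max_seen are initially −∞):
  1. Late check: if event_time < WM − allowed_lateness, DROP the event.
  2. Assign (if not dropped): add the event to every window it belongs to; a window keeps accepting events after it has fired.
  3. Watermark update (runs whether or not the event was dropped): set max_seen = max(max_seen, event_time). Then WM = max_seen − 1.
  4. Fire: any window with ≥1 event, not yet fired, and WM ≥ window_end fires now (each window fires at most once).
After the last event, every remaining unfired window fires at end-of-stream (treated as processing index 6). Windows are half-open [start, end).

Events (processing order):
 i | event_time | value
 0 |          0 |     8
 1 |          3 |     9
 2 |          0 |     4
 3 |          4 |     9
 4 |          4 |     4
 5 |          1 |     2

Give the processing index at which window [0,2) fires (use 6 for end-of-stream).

i=0 t=0 v=8: → [0,2); WM=-1
i=1 t=3 v=9: → [2,4); WM=2; [0,2) fires=1
i=2 t=0 v=4: DROP (t<2-0); WM=2
i=3 t=4 v=9: → [4,6); WM=3
i=4 t=4 v=4: → [4,6); WM=3
i=5 t=1 v=2: DROP (t<3-0); WM=3

1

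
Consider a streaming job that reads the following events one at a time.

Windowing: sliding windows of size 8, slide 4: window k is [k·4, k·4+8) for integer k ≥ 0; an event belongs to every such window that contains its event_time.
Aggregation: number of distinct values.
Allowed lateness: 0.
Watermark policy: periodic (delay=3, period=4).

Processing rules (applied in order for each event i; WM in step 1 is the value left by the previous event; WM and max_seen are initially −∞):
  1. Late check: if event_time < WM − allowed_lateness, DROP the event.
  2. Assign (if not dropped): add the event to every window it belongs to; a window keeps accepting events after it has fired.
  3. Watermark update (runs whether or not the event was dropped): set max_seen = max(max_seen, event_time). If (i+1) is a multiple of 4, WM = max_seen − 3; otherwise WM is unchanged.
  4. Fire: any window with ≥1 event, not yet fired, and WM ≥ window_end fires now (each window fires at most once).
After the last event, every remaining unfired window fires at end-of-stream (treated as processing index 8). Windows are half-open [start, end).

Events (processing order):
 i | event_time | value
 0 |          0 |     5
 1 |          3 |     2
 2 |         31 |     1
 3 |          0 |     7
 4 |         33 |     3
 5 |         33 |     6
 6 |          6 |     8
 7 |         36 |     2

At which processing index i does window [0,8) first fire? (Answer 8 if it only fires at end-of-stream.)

3

i=0 t=0 v=5: → [0,8); WM=−∞
i=1 t=3 v=2: → [0,8); WM=−∞
i=2 t=31 v=1: → [28,36),[24,32); WM=−∞
i=3 t=0 v=7: → [0,8); WM=28; [0,8) fires=3
i=4 t=33 v=3: → [32,40),[28,36); WM=28
i=5 t=33 v=6: → [32,40),[28,36); WM=28
i=6 t=6 v=8: DROP (t<28-0); WM=28
i=7 t=36 v=2: → [36,44),[32,40); WM=33; [24,32) fires=1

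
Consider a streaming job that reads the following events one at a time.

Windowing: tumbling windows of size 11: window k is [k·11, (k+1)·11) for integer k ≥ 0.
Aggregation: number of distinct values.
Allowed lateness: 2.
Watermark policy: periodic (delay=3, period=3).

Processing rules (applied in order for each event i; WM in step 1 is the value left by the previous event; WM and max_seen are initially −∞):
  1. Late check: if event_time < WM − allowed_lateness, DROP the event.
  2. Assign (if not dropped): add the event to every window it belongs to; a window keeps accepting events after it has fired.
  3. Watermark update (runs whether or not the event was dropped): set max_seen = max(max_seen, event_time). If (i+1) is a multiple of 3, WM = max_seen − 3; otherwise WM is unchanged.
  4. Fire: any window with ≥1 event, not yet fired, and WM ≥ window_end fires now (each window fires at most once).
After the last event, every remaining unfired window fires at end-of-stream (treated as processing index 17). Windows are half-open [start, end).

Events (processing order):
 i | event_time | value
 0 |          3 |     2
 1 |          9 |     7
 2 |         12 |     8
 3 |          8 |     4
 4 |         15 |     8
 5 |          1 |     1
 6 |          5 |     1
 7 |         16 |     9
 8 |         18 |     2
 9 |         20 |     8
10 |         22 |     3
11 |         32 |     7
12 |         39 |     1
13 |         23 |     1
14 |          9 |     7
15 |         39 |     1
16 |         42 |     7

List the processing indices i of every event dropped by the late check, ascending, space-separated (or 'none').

i=0 t=3 v=2: → [0,11); WM=−∞
i=1 t=9 v=7: → [0,11); WM=−∞
i=2 t=12 v=8: → [11,22); WM=9
i=3 t=8 v=4: → [0,11); WM=9
i=4 t=15 v=8: → [11,22); WM=9
i=5 t=1 v=1: DROP (t<9-2); WM=12; [0,11) fires=3
i=6 t=5 v=1: DROP (t<12-2); WM=12
i=7 t=16 v=9: → [11,22); WM=12
i=8 t=18 v=2: → [11,22); WM=15
i=9 t=20 v=8: → [11,22); WM=15
i=10 t=22 v=3: → [22,33); WM=15
i=11 t=32 v=7: → [22,33); WM=29; [11,22) fires=3
i=12 t=39 v=1: → [33,44); WM=29
i=13 t=23 v=1: DROP (t<29-2); WM=29
i=14 t=9 v=7: DROP (t<29-2); WM=36; [22,33) fires=2
i=15 t=39 v=1: → [33,44); WM=36
i=16 t=42 v=7: → [33,44); WM=36

5 6 13 14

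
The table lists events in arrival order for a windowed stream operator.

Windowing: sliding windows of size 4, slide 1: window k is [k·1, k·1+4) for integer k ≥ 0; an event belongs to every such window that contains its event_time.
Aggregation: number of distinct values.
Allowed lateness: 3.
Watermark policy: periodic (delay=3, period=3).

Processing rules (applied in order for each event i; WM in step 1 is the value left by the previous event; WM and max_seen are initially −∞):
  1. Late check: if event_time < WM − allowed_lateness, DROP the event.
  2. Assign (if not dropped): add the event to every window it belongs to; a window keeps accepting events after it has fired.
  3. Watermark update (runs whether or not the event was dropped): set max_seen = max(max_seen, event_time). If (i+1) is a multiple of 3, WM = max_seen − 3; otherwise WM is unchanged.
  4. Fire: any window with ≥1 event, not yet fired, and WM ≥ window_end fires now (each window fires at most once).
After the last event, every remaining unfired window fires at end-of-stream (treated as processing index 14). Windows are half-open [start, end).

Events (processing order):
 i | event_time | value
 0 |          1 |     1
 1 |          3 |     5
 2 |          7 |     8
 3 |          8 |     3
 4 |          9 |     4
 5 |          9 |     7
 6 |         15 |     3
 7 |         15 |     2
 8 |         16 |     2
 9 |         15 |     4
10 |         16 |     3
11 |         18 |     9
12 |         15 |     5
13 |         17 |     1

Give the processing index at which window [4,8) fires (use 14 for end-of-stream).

i=0 t=1 v=1: → [1,5),[0,4); WM=−∞
i=1 t=3 v=5: → [3,7),[2,6),[1,5),[0,4); WM=−∞
i=2 t=7 v=8: → [7,11),[6,10),[5,9),[4,8); WM=4; [0,4) fires=2
i=3 t=8 v=3: → [8,12),[7,11),[6,10),[5,9); WM=4
i=4 t=9 v=4: → [9,13),[8,12),[7,11),[6,10); WM=4
i=5 t=9 v=7: → [9,13),[8,12),[7,11),[6,10); WM=6; [1,5) fires=2 [2,6) fires=1
i=6 t=15 v=3: → [15,19),[14,18),[13,17),[12,16); WM=6
i=7 t=15 v=2: → [15,19),[14,18),[13,17),[12,16); WM=6
i=8 t=16 v=2: → [16,20),[15,19),[14,18),[13,17); WM=13; [3,7) fires=1 [4,8) fires=1 [5,9) fires=2 [6,10) fires=4 [7,11) fires=4 [8,12) fires=3 [9,13) fires=2
i=9 t=15 v=4: → [15,19),[14,18),[13,17),[12,16); WM=13
i=10 t=16 v=3: → [16,20),[15,19),[14,18),[13,17); WM=13
i=11 t=18 v=9: → [18,22),[17,21),[16,20),[15,19); WM=15
i=12 t=15 v=5: → [15,19),[14,18),[13,17),[12,16); WM=15
i=13 t=17 v=1: → [17,21),[16,20),[15,19),[14,18); WM=15

8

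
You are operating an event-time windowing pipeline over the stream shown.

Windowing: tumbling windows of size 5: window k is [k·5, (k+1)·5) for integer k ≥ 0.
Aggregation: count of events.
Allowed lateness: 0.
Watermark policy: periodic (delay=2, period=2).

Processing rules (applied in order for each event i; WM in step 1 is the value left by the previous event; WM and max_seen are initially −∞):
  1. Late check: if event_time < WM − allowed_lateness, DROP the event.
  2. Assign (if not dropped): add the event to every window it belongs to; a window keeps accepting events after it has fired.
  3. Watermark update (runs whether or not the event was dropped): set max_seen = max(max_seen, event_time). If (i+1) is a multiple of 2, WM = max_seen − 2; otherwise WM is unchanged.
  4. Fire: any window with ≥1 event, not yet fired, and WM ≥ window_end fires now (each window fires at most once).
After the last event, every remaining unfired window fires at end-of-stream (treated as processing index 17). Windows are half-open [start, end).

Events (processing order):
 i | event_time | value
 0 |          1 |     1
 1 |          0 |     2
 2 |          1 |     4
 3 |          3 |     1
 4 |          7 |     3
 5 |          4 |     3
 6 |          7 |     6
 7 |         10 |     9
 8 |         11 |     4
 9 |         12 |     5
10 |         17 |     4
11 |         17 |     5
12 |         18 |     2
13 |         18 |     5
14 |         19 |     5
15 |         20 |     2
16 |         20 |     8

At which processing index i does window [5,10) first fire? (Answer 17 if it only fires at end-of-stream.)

9

i=0 t=1 v=1: → [0,5); WM=−∞
i=1 t=0 v=2: → [0,5); WM=-1
i=2 t=1 v=4: → [0,5); WM=-1
i=3 t=3 v=1: → [0,5); WM=1
i=4 t=7 v=3: → [5,10); WM=1
i=5 t=4 v=3: → [0,5); WM=5; [0,5) fires=5
i=6 t=7 v=6: → [5,10); WM=5
i=7 t=10 v=9: → [10,15); WM=8
i=8 t=11 v=4: → [10,15); WM=8
i=9 t=12 v=5: → [10,15); WM=10; [5,10) fires=2
i=10 t=17 v=4: → [15,20); WM=10
i=11 t=17 v=5: → [15,20); WM=15; [10,15) fires=3
i=12 t=18 v=2: → [15,20); WM=15
i=13 t=18 v=5: → [15,20); WM=16
i=14 t=19 v=5: → [15,20); WM=16
i=15 t=20 v=2: → [20,25); WM=18
i=16 t=20 v=8: → [20,25); WM=18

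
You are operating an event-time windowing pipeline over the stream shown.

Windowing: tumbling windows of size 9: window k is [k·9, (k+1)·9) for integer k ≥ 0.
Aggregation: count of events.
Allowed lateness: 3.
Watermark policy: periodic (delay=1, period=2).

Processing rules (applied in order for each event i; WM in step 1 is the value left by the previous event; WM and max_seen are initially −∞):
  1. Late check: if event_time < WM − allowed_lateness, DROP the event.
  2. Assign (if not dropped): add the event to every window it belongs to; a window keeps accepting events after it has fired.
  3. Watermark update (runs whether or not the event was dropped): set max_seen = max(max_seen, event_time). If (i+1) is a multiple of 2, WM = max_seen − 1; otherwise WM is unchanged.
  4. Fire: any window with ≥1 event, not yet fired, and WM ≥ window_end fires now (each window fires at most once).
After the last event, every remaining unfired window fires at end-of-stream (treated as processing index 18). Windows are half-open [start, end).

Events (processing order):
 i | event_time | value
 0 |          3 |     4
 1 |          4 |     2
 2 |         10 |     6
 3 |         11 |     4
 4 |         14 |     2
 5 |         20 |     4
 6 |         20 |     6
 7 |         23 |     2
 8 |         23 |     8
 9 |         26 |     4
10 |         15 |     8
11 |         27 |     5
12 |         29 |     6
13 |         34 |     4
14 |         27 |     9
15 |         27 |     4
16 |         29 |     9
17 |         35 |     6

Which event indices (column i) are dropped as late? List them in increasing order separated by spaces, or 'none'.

10 14 15 16

i=0 t=3 v=4: → [0,9); WM=−∞
i=1 t=4 v=2: → [0,9); WM=3
i=2 t=10 v=6: → [9,18); WM=3
i=3 t=11 v=4: → [9,18); WM=10; [0,9) fires=2
i=4 t=14 v=2: → [9,18); WM=10
i=5 t=20 v=4: → [18,27); WM=19; [9,18) fires=3
i=6 t=20 v=6: → [18,27); WM=19
i=7 t=23 v=2: → [18,27); WM=22
i=8 t=23 v=8: → [18,27); WM=22
i=9 t=26 v=4: → [18,27); WM=25
i=10 t=15 v=8: DROP (t<25-3); WM=25
i=11 t=27 v=5: → [27,36); WM=26
i=12 t=29 v=6: → [27,36); WM=26
i=13 t=34 v=4: → [27,36); WM=33; [18,27) fires=5
i=14 t=27 v=9: DROP (t<33-3); WM=33
i=15 t=27 v=4: DROP (t<33-3); WM=33
i=16 t=29 v=9: DROP (t<33-3); WM=33
i=17 t=35 v=6: → [27,36); WM=34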